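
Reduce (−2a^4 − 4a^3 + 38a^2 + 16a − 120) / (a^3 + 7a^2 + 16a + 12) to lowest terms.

Repeated division with remainder:
  −2a^4 − 4a^3 + 38a^2 + 16a − 120 = (−2a + 10)(a^3 + 7a^2 + 16a + 12) + (−120a − 240)
  a^3 + 7a^2 + 16a + 12 = (−(1/120)a^2 − (1/24)a − 1/20)(−120a − 240) + (0)
Last nonzero remainder: −120a − 240. Dividing through by −120 gives the monic gcd a + 2.
Cancel a + 2 from numerator and denominator to get the reduced form.

(−2a^3 + 38a − 60)/(a^2 + 5a + 6)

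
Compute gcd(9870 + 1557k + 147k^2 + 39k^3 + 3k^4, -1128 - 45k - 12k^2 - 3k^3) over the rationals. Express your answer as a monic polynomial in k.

47 - 4k + k^2

By polynomial division,
  3k^4 + 39k^3 + 147k^2 + 1557k + 9870 = (-k - 9)(-3k^3 - 12k^2 - 45k - 1128) + (-6k^2 + 24k - 282)
  -3k^3 - 12k^2 - 45k - 1128 = ((1/2)k + 4)(-6k^2 + 24k - 282) + (0)
Last nonzero remainder: -6k^2 + 24k - 282. Dividing through by -6 gives the monic gcd k^2 - 4k + 47.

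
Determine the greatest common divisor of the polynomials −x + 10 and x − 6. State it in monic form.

1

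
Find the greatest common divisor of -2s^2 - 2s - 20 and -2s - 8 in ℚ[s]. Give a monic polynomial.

1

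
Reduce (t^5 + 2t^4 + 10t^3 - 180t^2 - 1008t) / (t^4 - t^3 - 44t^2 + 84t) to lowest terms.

(t^3 + 8t^2 + 58t + 168)/(t^2 + 5t - 14)

Apply the Euclidean algorithm:
  t^5 + 2t^4 + 10t^3 - 180t^2 - 1008t = (t + 3)(t^4 - t^3 - 44t^2 + 84t) + (57t^3 - 132t^2 - 1260t)
  t^4 - t^3 - 44t^2 + 84t = ((1/57)t + 25/1083)(57t^3 - 132t^2 - 1260t) + (-(6804/361)t^2 + (40824/361)t)
  57t^3 - 132t^2 - 1260t = (-(6859/2268)t - 1805/162)(-(6804/361)t^2 + (40824/361)t) + (0)
Last nonzero remainder: -(6804/361)t^2 + (40824/361)t. Dividing through by -6804/361 gives the monic gcd t^2 - 6t.
Cancel t^2 - 6t from numerator and denominator to get the reduced form.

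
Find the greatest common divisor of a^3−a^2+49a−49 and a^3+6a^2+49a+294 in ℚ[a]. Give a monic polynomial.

a^2+49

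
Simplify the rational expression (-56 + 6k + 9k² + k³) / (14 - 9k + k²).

(28 + 11k + k²)/(-7 + k)

Euclidean algorithm in ℚ[k]:
  k³ + 9k² + 6k - 56 = (k + 18)(k² - 9k + 14) + (154k - 308)
  k² - 9k + 14 = ((1/154)k - 1/22)(154k - 308) + (0)
Last nonzero remainder: 154k - 308. Dividing through by 154 gives the monic gcd k - 2.
Cancel k - 2 from numerator and denominator to get the reduced form.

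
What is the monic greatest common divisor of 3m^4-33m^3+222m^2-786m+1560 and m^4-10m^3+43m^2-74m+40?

m^2-7m+20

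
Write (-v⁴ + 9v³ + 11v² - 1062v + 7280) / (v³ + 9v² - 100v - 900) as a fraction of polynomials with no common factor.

Repeated division with remainder:
  -v⁴ + 9v³ + 11v² - 1062v + 7280 = (-v + 18)(v³ + 9v² - 100v - 900) + (-251v² - 162v + 23480)
  v³ + 9v² - 100v - 900 = (-(1/251)v - 2097/63001)(-251v² - 162v + 23480) + (-(746334/63001)v - 7463340/63001)
  -251v² - 162v + 23480 = ((15813251/746334)v - 73963174/373167)(-(746334/63001)v - 7463340/63001) + (0)
Last nonzero remainder: -(746334/63001)v - 7463340/63001. Dividing through by -746334/63001 gives the monic gcd v + 10.
Cancel v + 10 from numerator and denominator to get the reduced form.

(-v³ + 19v² - 179v + 728)/(v² - v - 90)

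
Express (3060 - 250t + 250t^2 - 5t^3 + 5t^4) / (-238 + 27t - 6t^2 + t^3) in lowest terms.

(90 - 10t + 5t^2)/(-7 + t)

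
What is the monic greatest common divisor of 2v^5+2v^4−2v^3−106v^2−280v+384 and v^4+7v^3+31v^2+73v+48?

v^3+6v^2+25v+48

Apply the Euclidean algorithm:
  2v^5+2v^4−2v^3−106v^2−280v+384 = (2v−12)(v^4+7v^3+31v^2+73v+48) + (20v^3+120v^2+500v+960)
  v^4+7v^3+31v^2+73v+48 = ((1/20)v+1/20)(20v^3+120v^2+500v+960) + (0)
Last nonzero remainder: 20v^3+120v^2+500v+960. Dividing through by 20 gives the monic gcd v^3+6v^2+25v+48.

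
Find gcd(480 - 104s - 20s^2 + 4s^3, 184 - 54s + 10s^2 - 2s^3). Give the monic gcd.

-4 + s

Apply the Euclidean algorithm:
  4s^3 - 20s^2 - 104s + 480 = (-2)(-2s^3 + 10s^2 - 54s + 184) + (-212s + 848)
  -2s^3 + 10s^2 - 54s + 184 = ((1/106)s^2 - (1/106)s + 23/106)(-212s + 848) + (0)
Last nonzero remainder: -212s + 848. Dividing through by -212 gives the monic gcd s - 4.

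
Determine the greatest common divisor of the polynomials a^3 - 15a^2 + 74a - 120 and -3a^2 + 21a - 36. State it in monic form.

a - 4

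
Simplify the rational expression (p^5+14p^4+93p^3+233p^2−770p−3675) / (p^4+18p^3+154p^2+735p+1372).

(p^3+7p^2−5p−75)/(p^2+11p+28)

By polynomial division,
  p^5+14p^4+93p^3+233p^2−770p−3675 = (p−4)(p^4+18p^3+154p^2+735p+1372) + (11p^3+114p^2+798p+1813)
  p^4+18p^3+154p^2+735p+1372 = ((1/11)p+84/121)(11p^3+114p^2+798p+1813) + ((280/121)p^2+(1960/121)p+13720/121)
  11p^3+114p^2+798p+1813 = ((1331/280)p+4477/280)((280/121)p^2+(1960/121)p+13720/121) + (0)
Last nonzero remainder: (280/121)p^2+(1960/121)p+13720/121. Dividing through by 280/121 gives the monic gcd p^2+7p+49.
Cancel p^2+7p+49 from numerator and denominator to get the reduced form.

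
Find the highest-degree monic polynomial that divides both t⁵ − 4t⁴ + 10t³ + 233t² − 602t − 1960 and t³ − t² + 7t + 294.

Euclidean algorithm in ℚ[t]:
  t⁵ − 4t⁴ + 10t³ + 233t² − 602t − 1960 = (t² − 3t)(t³ − t² + 7t + 294) + (−40t² + 280t − 1960)
  t³ − t² + 7t + 294 = (−(1/40)t − 3/20)(−40t² + 280t − 1960) + (0)
Last nonzero remainder: −40t² + 280t − 1960. Dividing through by −40 gives the monic gcd t² − 7t + 49.

t² − 7t + 49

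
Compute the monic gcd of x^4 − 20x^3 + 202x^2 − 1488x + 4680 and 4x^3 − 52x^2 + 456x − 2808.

x^2 − 4x + 78

By polynomial division,
  x^4 − 20x^3 + 202x^2 − 1488x + 4680 = ((1/4)x − 7/4)(4x^3 − 52x^2 + 456x − 2808) + (−3x^2 + 12x − 234)
  4x^3 − 52x^2 + 456x − 2808 = (−(4/3)x + 12)(−3x^2 + 12x − 234) + (0)
Last nonzero remainder: −3x^2 + 12x − 234. Dividing through by −3 gives the monic gcd x^2 − 4x + 78.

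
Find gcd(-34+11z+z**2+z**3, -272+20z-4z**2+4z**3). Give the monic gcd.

17+3z+z**2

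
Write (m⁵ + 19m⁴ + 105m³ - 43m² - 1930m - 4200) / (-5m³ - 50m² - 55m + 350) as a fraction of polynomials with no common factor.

(-m³ - 7m² + 14m + 120)/(5m - 10)

Apply the Euclidean algorithm:
  m⁵ + 19m⁴ + 105m³ - 43m² - 1930m - 4200 = (-(1/5)m² - (9/5)m - 4/5)(-5m³ - 50m² - 55m + 350) + (-112m² - 1344m - 3920)
  -5m³ - 50m² - 55m + 350 = ((5/112)m - 5/56)(-112m² - 1344m - 3920) + (0)
Last nonzero remainder: -112m² - 1344m - 3920. Dividing through by -112 gives the monic gcd m² + 12m + 35.
Cancel m² + 12m + 35 from numerator and denominator to get the reduced form.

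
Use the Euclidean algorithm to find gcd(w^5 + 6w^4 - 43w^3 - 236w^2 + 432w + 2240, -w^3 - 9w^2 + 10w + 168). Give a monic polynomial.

w^2 + 3w - 28

Euclidean algorithm in ℚ[w]:
  w^5 + 6w^4 - 43w^3 - 236w^2 + 432w + 2240 = (-w^2 + 3w + 6)(-w^3 - 9w^2 + 10w + 168) + (-44w^2 - 132w + 1232)
  -w^3 - 9w^2 + 10w + 168 = ((1/44)w + 3/22)(-44w^2 - 132w + 1232) + (0)
Last nonzero remainder: -44w^2 - 132w + 1232. Dividing through by -44 gives the monic gcd w^2 + 3w - 28.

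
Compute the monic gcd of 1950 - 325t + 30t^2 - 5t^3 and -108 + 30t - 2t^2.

Apply the Euclidean algorithm:
  -5t^3 + 30t^2 - 325t + 1950 = ((5/2)t + 45/2)(-2t^2 + 30t - 108) + (-730t + 4380)
  -2t^2 + 30t - 108 = ((1/365)t - 9/365)(-730t + 4380) + (0)
Last nonzero remainder: -730t + 4380. Dividing through by -730 gives the monic gcd t - 6.

-6 + t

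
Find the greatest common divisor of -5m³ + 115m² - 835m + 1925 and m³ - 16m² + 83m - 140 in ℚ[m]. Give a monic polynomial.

Apply the Euclidean algorithm:
  -5m³ + 115m² - 835m + 1925 = (-5)(m³ - 16m² + 83m - 140) + (35m² - 420m + 1225)
  m³ - 16m² + 83m - 140 = ((1/35)m - 4/35)(35m² - 420m + 1225) + (0)
Last nonzero remainder: 35m² - 420m + 1225. Dividing through by 35 gives the monic gcd m² - 12m + 35.

m² - 12m + 35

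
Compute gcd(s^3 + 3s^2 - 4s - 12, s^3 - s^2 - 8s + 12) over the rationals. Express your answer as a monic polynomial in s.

s^2 + s - 6

Repeated division with remainder:
  s^3 + 3s^2 - 4s - 12 = (s^3 - s^2 - 8s + 12) + (4s^2 + 4s - 24)
  s^3 - s^2 - 8s + 12 = ((1/4)s - 1/2)(4s^2 + 4s - 24) + (0)
Last nonzero remainder: 4s^2 + 4s - 24. Dividing through by 4 gives the monic gcd s^2 + s - 6.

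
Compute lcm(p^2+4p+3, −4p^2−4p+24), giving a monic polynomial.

p^3+2p^2−5p−6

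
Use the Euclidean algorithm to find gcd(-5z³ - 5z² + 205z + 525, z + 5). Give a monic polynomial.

Repeated division with remainder:
  -5z³ - 5z² + 205z + 525 = (-5z² + 20z + 105)(z + 5) + (0)
The last nonzero remainder z + 5 is already monic.

z + 5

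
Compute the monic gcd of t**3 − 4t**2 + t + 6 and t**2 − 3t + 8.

1

Repeated division with remainder:
  t**3 − 4t**2 + t + 6 = (t − 1)(t**2 − 3t + 8) + (−10t + 14)
  t**2 − 3t + 8 = (−(1/10)t + 4/25)(−10t + 14) + (144/25)
  −10t + 14 = (−(125/72)t + 175/72)(144/25) + (0)
The last nonzero remainder is the constant 144/25, so the polynomials are coprime and gcd = 1.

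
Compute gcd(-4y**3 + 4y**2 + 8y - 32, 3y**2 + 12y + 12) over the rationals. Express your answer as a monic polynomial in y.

By polynomial division,
  -4y**3 + 4y**2 + 8y - 32 = (-(4/3)y + 20/3)(3y**2 + 12y + 12) + (-56y - 112)
  3y**2 + 12y + 12 = (-(3/56)y - 3/28)(-56y - 112) + (0)
Last nonzero remainder: -56y - 112. Dividing through by -56 gives the monic gcd y + 2.

y + 2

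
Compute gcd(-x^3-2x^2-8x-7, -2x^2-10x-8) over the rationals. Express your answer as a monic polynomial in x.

x+1

By polynomial division,
  -x^3-2x^2-8x-7 = ((1/2)x-3/2)(-2x^2-10x-8) + (-19x-19)
  -2x^2-10x-8 = ((2/19)x+8/19)(-19x-19) + (0)
Last nonzero remainder: -19x-19. Dividing through by -19 gives the monic gcd x+1.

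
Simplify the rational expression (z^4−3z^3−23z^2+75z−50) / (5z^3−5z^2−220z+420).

By polynomial division,
  z^4−3z^3−23z^2+75z−50 = ((1/5)z−2/5)(5z^3−5z^2−220z+420) + (19z^2−97z+118)
  5z^3−5z^2−220z+420 = ((5/19)z+390/361)(19z^2−97z+118) + (−(52800/361)z+105600/361)
  19z^2−97z+118 = (−(6859/52800)z+21299/52800)(−(52800/361)z+105600/361) + (0)
Last nonzero remainder: −(52800/361)z+105600/361. Dividing through by −52800/361 gives the monic gcd z−2.
Cancel z−2 from numerator and denominator to get the reduced form.

(z^3−z^2−25z+25)/(5z^2+5z−210)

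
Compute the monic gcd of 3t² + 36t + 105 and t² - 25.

Apply the Euclidean algorithm:
  3t² + 36t + 105 = (3)(t² - 25) + (36t + 180)
  t² - 25 = ((1/36)t - 5/36)(36t + 180) + (0)
Last nonzero remainder: 36t + 180. Dividing through by 36 gives the monic gcd t + 5.

t + 5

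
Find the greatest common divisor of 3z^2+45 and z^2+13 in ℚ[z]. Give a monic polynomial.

1

Apply the Euclidean algorithm:
  3z^2+45 = (3)(z^2+13) + (6)
  z^2+13 = ((1/6)z^2+13/6)(6) + (0)
The last nonzero remainder is the constant 6, so the polynomials are coprime and gcd = 1.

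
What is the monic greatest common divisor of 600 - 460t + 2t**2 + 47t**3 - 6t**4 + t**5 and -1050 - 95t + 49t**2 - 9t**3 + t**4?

Euclidean algorithm in ℚ[t]:
  t**5 - 6t**4 + 47t**3 + 2t**2 - 460t + 600 = (t + 3)(t**4 - 9t**3 + 49t**2 - 95t - 1050) + (25t**3 - 50t**2 + 875t + 3750)
  t**4 - 9t**3 + 49t**2 - 95t - 1050 = ((1/25)t - 7/25)(25t**3 - 50t**2 + 875t + 3750) + (0)
Last nonzero remainder: 25t**3 - 50t**2 + 875t + 3750. Dividing through by 25 gives the monic gcd t**3 - 2t**2 + 35t + 150.

150 + 35t - 2t**2 + t**3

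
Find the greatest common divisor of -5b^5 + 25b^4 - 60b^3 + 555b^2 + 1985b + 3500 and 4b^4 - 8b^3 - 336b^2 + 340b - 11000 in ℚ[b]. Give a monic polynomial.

b^2 - b + 25

Apply the Euclidean algorithm:
  -5b^5 + 25b^4 - 60b^3 + 555b^2 + 1985b + 3500 = (-(5/4)b + 15/4)(4b^4 - 8b^3 - 336b^2 + 340b - 11000) + (-450b^3 + 2240b^2 - 13040b + 44750)
  4b^4 - 8b^3 - 336b^2 + 340b - 11000 = (-(2/225)b - 268/10125)(-450b^3 + 2240b^2 - 13040b + 44750) + (-(795056/2025)b^2 + (795056/2025)b - 795056/81)
  -450b^3 + 2240b^2 - 13040b + 44750 = ((455625/397528)b - 1812375/397528)(-(795056/2025)b^2 + (795056/2025)b - 795056/81) + (0)
Last nonzero remainder: -(795056/2025)b^2 + (795056/2025)b - 795056/81. Dividing through by -795056/2025 gives the monic gcd b^2 - b + 25.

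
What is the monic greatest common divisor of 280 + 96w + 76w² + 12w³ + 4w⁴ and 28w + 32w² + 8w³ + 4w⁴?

7 + w + w²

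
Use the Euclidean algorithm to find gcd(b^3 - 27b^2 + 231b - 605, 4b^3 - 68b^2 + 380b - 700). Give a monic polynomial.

b - 5

Apply the Euclidean algorithm:
  b^3 - 27b^2 + 231b - 605 = (1/4)(4b^3 - 68b^2 + 380b - 700) + (-10b^2 + 136b - 430)
  4b^3 - 68b^2 + 380b - 700 = (-(2/5)b + 34/25)(-10b^2 + 136b - 430) + ((576/25)b - 576/5)
  -10b^2 + 136b - 430 = (-(125/288)b + 1075/288)((576/25)b - 576/5) + (0)
Last nonzero remainder: (576/25)b - 576/5. Dividing through by 576/25 gives the monic gcd b - 5.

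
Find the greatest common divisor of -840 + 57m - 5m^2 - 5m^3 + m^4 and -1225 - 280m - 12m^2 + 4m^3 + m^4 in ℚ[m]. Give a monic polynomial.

-35 - 2m + m^2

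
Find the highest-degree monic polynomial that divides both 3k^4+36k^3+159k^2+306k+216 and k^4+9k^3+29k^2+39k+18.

By polynomial division,
  3k^4+36k^3+159k^2+306k+216 = (3)(k^4+9k^3+29k^2+39k+18) + (9k^3+72k^2+189k+162)
  k^4+9k^3+29k^2+39k+18 = ((1/9)k+1/9)(9k^3+72k^2+189k+162) + (0)
Last nonzero remainder: 9k^3+72k^2+189k+162. Dividing through by 9 gives the monic gcd k^3+8k^2+21k+18.

k^3+8k^2+21k+18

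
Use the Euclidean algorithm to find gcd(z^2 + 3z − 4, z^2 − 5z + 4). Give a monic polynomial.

Euclidean algorithm in ℚ[z]:
  z^2 + 3z − 4 = (z^2 − 5z + 4) + (8z − 8)
  z^2 − 5z + 4 = ((1/8)z − 1/2)(8z − 8) + (0)
Last nonzero remainder: 8z − 8. Dividing through by 8 gives the monic gcd z − 1.

z − 1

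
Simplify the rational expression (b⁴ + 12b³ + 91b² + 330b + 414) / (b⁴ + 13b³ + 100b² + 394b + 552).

Euclidean algorithm in ℚ[b]:
  b⁴ + 12b³ + 91b² + 330b + 414 = (b⁴ + 13b³ + 100b² + 394b + 552) + (-b³ - 9b² - 64b - 138)
  b⁴ + 13b³ + 100b² + 394b + 552 = (-b - 4)(-b³ - 9b² - 64b - 138) + (0)
Last nonzero remainder: -b³ - 9b² - 64b - 138. Dividing through by -1 gives the monic gcd b³ + 9b² + 64b + 138.
Cancel b³ + 9b² + 64b + 138 from numerator and denominator to get the reduced form.

(b + 3)/(b + 4)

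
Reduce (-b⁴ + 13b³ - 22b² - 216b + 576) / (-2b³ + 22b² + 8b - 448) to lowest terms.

Euclidean algorithm in ℚ[b]:
  -b⁴ + 13b³ - 22b² - 216b + 576 = ((1/2)b - 1)(-2b³ + 22b² + 8b - 448) + (-4b² + 16b + 128)
  -2b³ + 22b² + 8b - 448 = ((1/2)b - 7/2)(-4b² + 16b + 128) + (0)
Last nonzero remainder: -4b² + 16b + 128. Dividing through by -4 gives the monic gcd b² - 4b - 32.
Cancel b² - 4b - 32 from numerator and denominator to get the reduced form.

(b² - 9b + 18)/(2b - 14)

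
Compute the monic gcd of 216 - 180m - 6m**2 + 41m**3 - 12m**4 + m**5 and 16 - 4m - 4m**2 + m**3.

-4 + m**2

Euclidean algorithm in ℚ[m]:
  m**5 - 12m**4 + 41m**3 - 6m**2 - 180m + 216 = (m**2 - 8m + 13)(m**3 - 4m**2 - 4m + 16) + (-2m**2 + 8)
  m**3 - 4m**2 - 4m + 16 = (-(1/2)m + 2)(-2m**2 + 8) + (0)
Last nonzero remainder: -2m**2 + 8. Dividing through by -2 gives the monic gcd m**2 - 4.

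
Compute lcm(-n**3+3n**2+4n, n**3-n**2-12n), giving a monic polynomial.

Euclidean algorithm in ℚ[n]:
  -n**3+3n**2+4n = (-1)(n**3-n**2-12n) + (2n**2-8n)
  n**3-n**2-12n = ((1/2)n+3/2)(2n**2-8n) + (0)
Last nonzero remainder: 2n**2-8n. Dividing through by 2 gives the monic gcd n**2-4n.
Then lcm(f, g) = f·g / gcd(f, g); expanding and making the result monic gives the answer.

n**4-13n**2-12n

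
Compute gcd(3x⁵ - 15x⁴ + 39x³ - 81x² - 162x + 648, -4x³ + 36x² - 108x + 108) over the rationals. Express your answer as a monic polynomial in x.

By polynomial division,
  3x⁵ - 15x⁴ + 39x³ - 81x² - 162x + 648 = (-(3/4)x² - 3x - 33/2)(-4x³ + 36x² - 108x + 108) + (270x² - 1620x + 2430)
  -4x³ + 36x² - 108x + 108 = (-(2/135)x + 2/45)(270x² - 1620x + 2430) + (0)
Last nonzero remainder: 270x² - 1620x + 2430. Dividing through by 270 gives the monic gcd x² - 6x + 9.

x² - 6x + 9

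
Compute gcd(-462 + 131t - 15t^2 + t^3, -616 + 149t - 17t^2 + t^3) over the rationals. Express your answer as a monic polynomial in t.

Repeated division with remainder:
  t^3 - 15t^2 + 131t - 462 = (t^3 - 17t^2 + 149t - 616) + (2t^2 - 18t + 154)
  t^3 - 17t^2 + 149t - 616 = ((1/2)t - 4)(2t^2 - 18t + 154) + (0)
Last nonzero remainder: 2t^2 - 18t + 154. Dividing through by 2 gives the monic gcd t^2 - 9t + 77.

77 - 9t + t^2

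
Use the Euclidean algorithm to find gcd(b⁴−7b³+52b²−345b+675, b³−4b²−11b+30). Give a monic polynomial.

By polynomial division,
  b⁴−7b³+52b²−345b+675 = (b−3)(b³−4b²−11b+30) + (51b²−408b+765)
  b³−4b²−11b+30 = ((1/51)b+4/51)(51b²−408b+765) + (6b−30)
  51b²−408b+765 = ((17/2)b−51/2)(6b−30) + (0)
Last nonzero remainder: 6b−30. Dividing through by 6 gives the monic gcd b−5.

b−5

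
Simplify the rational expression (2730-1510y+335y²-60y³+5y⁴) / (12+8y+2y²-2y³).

(910-200y+45y²-5y³)/(4+4y+2y²)

Repeated division with remainder:
  5y⁴-60y³+335y²-1510y+2730 = (-(5/2)y+55/2)(-2y³+2y²+8y+12) + (300y²-1700y+2400)
  -2y³+2y²+8y+12 = (-(1/150)y-7/225)(300y²-1700y+2400) + (-(260/9)y+260/3)
  300y²-1700y+2400 = (-(135/13)y+360/13)(-(260/9)y+260/3) + (0)
Last nonzero remainder: -(260/9)y+260/3. Dividing through by -260/9 gives the monic gcd y-3.
Cancel y-3 from numerator and denominator to get the reduced form.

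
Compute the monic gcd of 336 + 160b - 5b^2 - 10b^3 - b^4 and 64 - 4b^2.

-16 + b^2

Apply the Euclidean algorithm:
  -b^4 - 10b^3 - 5b^2 + 160b + 336 = ((1/4)b^2 + (5/2)b + 21/4)(-4b^2 + 64) + (0)
Last nonzero remainder: -4b^2 + 64. Dividing through by -4 gives the monic gcd b^2 - 16.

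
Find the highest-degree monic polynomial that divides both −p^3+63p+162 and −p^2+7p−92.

1

Apply the Euclidean algorithm:
  −p^3+63p+162 = (p+7)(−p^2+7p−92) + (106p+806)
  −p^2+7p−92 = (−(1/106)p+387/2809)(106p+806) + (−570350/2809)
  106p+806 = (−(148877/285175)p−1132027/285175)(−570350/2809) + (0)
The last nonzero remainder is the constant −570350/2809, so the polynomials are coprime and gcd = 1.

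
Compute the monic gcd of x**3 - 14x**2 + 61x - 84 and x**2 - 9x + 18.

x - 3

Euclidean algorithm in ℚ[x]:
  x**3 - 14x**2 + 61x - 84 = (x - 5)(x**2 - 9x + 18) + (-2x + 6)
  x**2 - 9x + 18 = (-(1/2)x + 3)(-2x + 6) + (0)
Last nonzero remainder: -2x + 6. Dividing through by -2 gives the monic gcd x - 3.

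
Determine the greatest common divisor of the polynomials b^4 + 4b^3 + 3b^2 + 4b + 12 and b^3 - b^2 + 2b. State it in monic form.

b^2 - b + 2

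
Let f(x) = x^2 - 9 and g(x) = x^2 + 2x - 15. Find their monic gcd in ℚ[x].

Euclidean algorithm in ℚ[x]:
  x^2 - 9 = (x^2 + 2x - 15) + (-2x + 6)
  x^2 + 2x - 15 = (-(1/2)x - 5/2)(-2x + 6) + (0)
Last nonzero remainder: -2x + 6. Dividing through by -2 gives the monic gcd x - 3.

x - 3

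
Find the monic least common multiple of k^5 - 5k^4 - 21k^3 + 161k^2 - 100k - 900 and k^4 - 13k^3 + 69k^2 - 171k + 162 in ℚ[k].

k^7 - 11k^6 + 18k^5 + 242k^4 - 1255k^3 + 1149k^2 + 4500k - 8100

Euclidean algorithm in ℚ[k]:
  k^5 - 5k^4 - 21k^3 + 161k^2 - 100k - 900 = (k + 8)(k^4 - 13k^3 + 69k^2 - 171k + 162) + (14k^3 - 220k^2 + 1106k - 2196)
  k^4 - 13k^3 + 69k^2 - 171k + 162 = ((1/14)k + 19/98)(14k^3 - 220k^2 + 1106k - 2196) + ((1600/49)k^2 - (1600/7)k + 28800/49)
  14k^3 - 220k^2 + 1106k - 2196 = ((343/800)k - 2989/800)((1600/49)k^2 - (1600/7)k + 28800/49) + (0)
Last nonzero remainder: (1600/49)k^2 - (1600/7)k + 28800/49. Dividing through by 1600/49 gives the monic gcd k^2 - 7k + 18.
Then lcm(f, g) = f·g / gcd(f, g); expanding and making the result monic gives the answer.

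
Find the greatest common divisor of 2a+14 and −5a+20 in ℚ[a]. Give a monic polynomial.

1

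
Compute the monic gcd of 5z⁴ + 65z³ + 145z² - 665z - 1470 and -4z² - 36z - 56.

By polynomial division,
  5z⁴ + 65z³ + 145z² - 665z - 1470 = (-(5/4)z² - 5z + 105/4)(-4z² - 36z - 56) + (0)
Last nonzero remainder: -4z² - 36z - 56. Dividing through by -4 gives the monic gcd z² + 9z + 14.

z² + 9z + 14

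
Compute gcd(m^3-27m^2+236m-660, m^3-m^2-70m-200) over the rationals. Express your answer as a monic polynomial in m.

Apply the Euclidean algorithm:
  m^3-27m^2+236m-660 = (m^3-m^2-70m-200) + (-26m^2+306m-460)
  m^3-m^2-70m-200 = (-(1/26)m-70/169)(-26m^2+306m-460) + ((6600/169)m-66000/169)
  -26m^2+306m-460 = (-(2197/3300)m+3887/3300)((6600/169)m-66000/169) + (0)
Last nonzero remainder: (6600/169)m-66000/169. Dividing through by 6600/169 gives the monic gcd m-10.

m-10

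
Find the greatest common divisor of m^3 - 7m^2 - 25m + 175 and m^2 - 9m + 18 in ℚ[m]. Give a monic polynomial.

Apply the Euclidean algorithm:
  m^3 - 7m^2 - 25m + 175 = (m + 2)(m^2 - 9m + 18) + (-25m + 139)
  m^2 - 9m + 18 = (-(1/25)m + 86/625)(-25m + 139) + (-704/625)
  -25m + 139 = ((15625/704)m - 86875/704)(-704/625) + (0)
The last nonzero remainder is the constant -704/625, so the polynomials are coprime and gcd = 1.

1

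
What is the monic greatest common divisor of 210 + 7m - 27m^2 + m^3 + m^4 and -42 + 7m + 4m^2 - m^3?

42 - 7m - 4m^2 + m^3

Apply the Euclidean algorithm:
  m^4 + m^3 - 27m^2 + 7m + 210 = (-m - 5)(-m^3 + 4m^2 + 7m - 42) + (0)
Last nonzero remainder: -m^3 + 4m^2 + 7m - 42. Dividing through by -1 gives the monic gcd m^3 - 4m^2 - 7m + 42.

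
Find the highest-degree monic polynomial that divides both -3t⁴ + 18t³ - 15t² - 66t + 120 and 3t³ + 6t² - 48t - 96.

By polynomial division,
  -3t⁴ + 18t³ - 15t² - 66t + 120 = (-t + 8)(3t³ + 6t² - 48t - 96) + (-111t² + 222t + 888)
  3t³ + 6t² - 48t - 96 = (-(1/37)t - 4/37)(-111t² + 222t + 888) + (0)
Last nonzero remainder: -111t² + 222t + 888. Dividing through by -111 gives the monic gcd t² - 2t - 8.

t² - 2t - 8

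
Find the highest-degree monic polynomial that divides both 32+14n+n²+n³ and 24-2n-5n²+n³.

By polynomial division,
  n³+n²+14n+32 = (n³-5n²-2n+24) + (6n²+16n+8)
  n³-5n²-2n+24 = ((1/6)n-23/18)(6n²+16n+8) + ((154/9)n+308/9)
  6n²+16n+8 = ((27/77)n+18/77)((154/9)n+308/9) + (0)
Last nonzero remainder: (154/9)n+308/9. Dividing through by 154/9 gives the monic gcd n+2.

2+n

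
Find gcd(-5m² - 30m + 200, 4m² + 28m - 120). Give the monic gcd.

Repeated division with remainder:
  -5m² - 30m + 200 = (-5/4)(4m² + 28m - 120) + (5m + 50)
  4m² + 28m - 120 = ((4/5)m - 12/5)(5m + 50) + (0)
Last nonzero remainder: 5m + 50. Dividing through by 5 gives the monic gcd m + 10.

m + 10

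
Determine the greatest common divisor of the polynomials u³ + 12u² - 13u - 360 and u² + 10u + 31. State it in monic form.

Apply the Euclidean algorithm:
  u³ + 12u² - 13u - 360 = (u + 2)(u² + 10u + 31) + (-64u - 422)
  u² + 10u + 31 = (-(1/64)u - 109/2048)(-64u - 422) + (8745/1024)
  -64u - 422 = (-(65536/8745)u - 432128/8745)(8745/1024) + (0)
The last nonzero remainder is the constant 8745/1024, so the polynomials are coprime and gcd = 1.

1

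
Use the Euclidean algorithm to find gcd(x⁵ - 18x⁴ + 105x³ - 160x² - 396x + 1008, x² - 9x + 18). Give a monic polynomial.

x² - 9x + 18

Euclidean algorithm in ℚ[x]:
  x⁵ - 18x⁴ + 105x³ - 160x² - 396x + 1008 = (x³ - 9x² + 6x + 56)(x² - 9x + 18) + (0)
The last nonzero remainder x² - 9x + 18 is already monic.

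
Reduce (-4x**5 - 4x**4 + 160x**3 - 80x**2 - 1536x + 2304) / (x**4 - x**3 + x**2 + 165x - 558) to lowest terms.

By polynomial division,
  -4x**5 - 4x**4 + 160x**3 - 80x**2 - 1536x + 2304 = (-4x - 8)(x**4 - x**3 + x**2 + 165x - 558) + (156x**3 + 588x**2 - 2448x - 2160)
  x**4 - x**3 + x**2 + 165x - 558 = ((1/156)x - 31/1014)(156x**3 + 588x**2 - 2448x - 2160) + ((5859/169)x**2 + (17577/169)x - 105462/169)
  156x**3 + 588x**2 - 2448x - 2160 = ((8788/1953)x + 6760/1953)((5859/169)x**2 + (17577/169)x - 105462/169) + (0)
Last nonzero remainder: (5859/169)x**2 + (17577/169)x - 105462/169. Dividing through by 5859/169 gives the monic gcd x**2 + 3x - 18.
Cancel x**2 + 3x - 18 from numerator and denominator to get the reduced form.

(-4x**3 + 8x**2 + 64x - 128)/(x**2 - 4x + 31)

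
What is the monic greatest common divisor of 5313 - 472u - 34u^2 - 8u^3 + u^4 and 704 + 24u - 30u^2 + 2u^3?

Apply the Euclidean algorithm:
  u^4 - 8u^3 - 34u^2 - 472u + 5313 = ((1/2)u + 7/2)(2u^3 - 30u^2 + 24u + 704) + (59u^2 - 908u + 2849)
  2u^3 - 30u^2 + 24u + 704 = ((2/59)u + 46/3481)(59u^2 - 908u + 2849) + (-(210870/3481)u + 2319570/3481)
  59u^2 - 908u + 2849 = (-(205379/210870)u + 901579/210870)(-(210870/3481)u + 2319570/3481) + (0)
Last nonzero remainder: -(210870/3481)u + 2319570/3481. Dividing through by -210870/3481 gives the monic gcd u - 11.

-11 + u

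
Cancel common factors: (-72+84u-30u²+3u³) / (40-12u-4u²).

Apply the Euclidean algorithm:
  3u³-30u²+84u-72 = (-(3/4)u+39/4)(-4u²-12u+40) + (231u-462)
  -4u²-12u+40 = (-(4/231)u-20/231)(231u-462) + (0)
Last nonzero remainder: 231u-462. Dividing through by 231 gives the monic gcd u-2.
Cancel u-2 from numerator and denominator to get the reduced form.

(-36+24u-3u²)/(20+4u)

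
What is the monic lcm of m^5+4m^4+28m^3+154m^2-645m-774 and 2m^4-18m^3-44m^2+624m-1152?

Apply the Euclidean algorithm:
  m^5+4m^4+28m^3+154m^2-645m-774 = ((1/2)m+13/2)(2m^4-18m^3-44m^2+624m-1152) + (167m^3+128m^2-4125m+6714)
  2m^4-18m^3-44m^2+624m-1152 = ((2/167)m-3262/27889)(167m^3+128m^2-4125m+6714) + ((568170/27889)m^2+(1704510/27889)m-10227060/27889)
  167m^3+128m^2-4125m+6714 = ((4657463/568170)m-10402597/568170)((568170/27889)m^2+(1704510/27889)m-10227060/27889) + (0)
Last nonzero remainder: (568170/27889)m^2+(1704510/27889)m-10227060/27889. Dividing through by 568170/27889 gives the monic gcd m^2+3m-18.
Then lcm(f, g) = f·g / gcd(f, g); expanding and making the result monic gives the answer.

m^7-8m^6+12m^5-54m^4-1597m^3+11894m^2-11352m-24768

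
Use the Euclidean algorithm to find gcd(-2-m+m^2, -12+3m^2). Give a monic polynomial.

-2+m

Repeated division with remainder:
  m^2-m-2 = (1/3)(3m^2-12) + (-m+2)
  3m^2-12 = (-3m-6)(-m+2) + (0)
Last nonzero remainder: -m+2. Dividing through by -1 gives the monic gcd m-2.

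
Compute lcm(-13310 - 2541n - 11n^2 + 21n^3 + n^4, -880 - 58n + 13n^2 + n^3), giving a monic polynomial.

Repeated division with remainder:
  n^4 + 21n^3 - 11n^2 - 2541n - 13310 = (n + 8)(n^3 + 13n^2 - 58n - 880) + (-57n^2 - 1197n - 6270)
  n^3 + 13n^2 - 58n - 880 = (-(1/57)n + 8/57)(-57n^2 - 1197n - 6270) + (0)
Last nonzero remainder: -57n^2 - 1197n - 6270. Dividing through by -57 gives the monic gcd n^2 + 21n + 110.
Then lcm(f, g) = f·g / gcd(f, g); expanding and making the result monic gives the answer.

106480 + 7018n - 2453n^2 - 179n^3 + 13n^4 + n^5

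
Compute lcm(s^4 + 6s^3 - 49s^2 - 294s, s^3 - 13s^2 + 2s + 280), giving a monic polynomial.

s^6 - 125s^4 - 240s^3 + 3724s^2 + 11760s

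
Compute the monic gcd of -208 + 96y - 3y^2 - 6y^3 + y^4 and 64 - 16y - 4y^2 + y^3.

-16 + y^2

By polynomial division,
  y^4 - 6y^3 - 3y^2 + 96y - 208 = (y - 2)(y^3 - 4y^2 - 16y + 64) + (5y^2 - 80)
  y^3 - 4y^2 - 16y + 64 = ((1/5)y - 4/5)(5y^2 - 80) + (0)
Last nonzero remainder: 5y^2 - 80. Dividing through by 5 gives the monic gcd y^2 - 16.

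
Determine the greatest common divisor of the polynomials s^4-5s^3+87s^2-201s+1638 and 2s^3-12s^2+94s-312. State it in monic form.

Repeated division with remainder:
  s^4-5s^3+87s^2-201s+1638 = ((1/2)s+1/2)(2s^3-12s^2+94s-312) + (46s^2-92s+1794)
  2s^3-12s^2+94s-312 = ((1/23)s-4/23)(46s^2-92s+1794) + (0)
Last nonzero remainder: 46s^2-92s+1794. Dividing through by 46 gives the monic gcd s^2-2s+39.

s^2-2s+39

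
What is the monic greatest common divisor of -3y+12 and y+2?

Repeated division with remainder:
  -3y+12 = (-3)(y+2) + (18)
  y+2 = ((1/18)y+1/9)(18) + (0)
The last nonzero remainder is the constant 18, so the polynomials are coprime and gcd = 1.

1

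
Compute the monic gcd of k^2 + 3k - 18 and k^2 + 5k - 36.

1

Repeated division with remainder:
  k^2 + 3k - 18 = (k^2 + 5k - 36) + (-2k + 18)
  k^2 + 5k - 36 = (-(1/2)k - 7)(-2k + 18) + (90)
  -2k + 18 = (-(1/45)k + 1/5)(90) + (0)
The last nonzero remainder is the constant 90, so the polynomials are coprime and gcd = 1.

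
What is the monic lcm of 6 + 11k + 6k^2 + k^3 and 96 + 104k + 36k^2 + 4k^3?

24 + 50k + 35k^2 + 10k^3 + k^4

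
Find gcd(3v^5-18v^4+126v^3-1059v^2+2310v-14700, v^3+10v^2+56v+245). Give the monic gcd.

v^2+3v+35

Repeated division with remainder:
  3v^5-18v^4+126v^3-1059v^2+2310v-14700 = (3v^2-48v+438)(v^3+10v^2+56v+245) + (-3486v^2-10458v-122010)
  v^3+10v^2+56v+245 = (-(1/3486)v-1/498)(-3486v^2-10458v-122010) + (0)
Last nonzero remainder: -3486v^2-10458v-122010. Dividing through by -3486 gives the monic gcd v^2+3v+35.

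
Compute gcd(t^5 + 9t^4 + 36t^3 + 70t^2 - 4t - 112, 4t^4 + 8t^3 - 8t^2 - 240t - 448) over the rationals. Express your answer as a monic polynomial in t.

By polynomial division,
  t^5 + 9t^4 + 36t^3 + 70t^2 - 4t - 112 = ((1/4)t + 7/4)(4t^4 + 8t^3 - 8t^2 - 240t - 448) + (24t^3 + 144t^2 + 528t + 672)
  4t^4 + 8t^3 - 8t^2 - 240t - 448 = ((1/6)t - 2/3)(24t^3 + 144t^2 + 528t + 672) + (0)
Last nonzero remainder: 24t^3 + 144t^2 + 528t + 672. Dividing through by 24 gives the monic gcd t^3 + 6t^2 + 22t + 28.

t^3 + 6t^2 + 22t + 28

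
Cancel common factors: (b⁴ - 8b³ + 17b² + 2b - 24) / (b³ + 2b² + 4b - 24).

(b³ - 6b² + 5b + 12)/(b² + 4b + 12)

Euclidean algorithm in ℚ[b]:
  b⁴ - 8b³ + 17b² + 2b - 24 = (b - 10)(b³ + 2b² + 4b - 24) + (33b² + 66b - 264)
  b³ + 2b² + 4b - 24 = ((1/33)b)(33b² + 66b - 264) + (12b - 24)
  33b² + 66b - 264 = ((11/4)b + 11)(12b - 24) + (0)
Last nonzero remainder: 12b - 24. Dividing through by 12 gives the monic gcd b - 2.
Cancel b - 2 from numerator and denominator to get the reduced form.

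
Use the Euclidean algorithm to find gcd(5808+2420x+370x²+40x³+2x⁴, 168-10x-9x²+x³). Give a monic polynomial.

4+x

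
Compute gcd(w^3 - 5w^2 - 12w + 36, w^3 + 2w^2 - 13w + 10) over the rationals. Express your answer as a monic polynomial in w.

w - 2

By polynomial division,
  w^3 - 5w^2 - 12w + 36 = (w^3 + 2w^2 - 13w + 10) + (-7w^2 + w + 26)
  w^3 + 2w^2 - 13w + 10 = (-(1/7)w - 15/49)(-7w^2 + w + 26) + (-(440/49)w + 880/49)
  -7w^2 + w + 26 = ((343/440)w + 637/440)(-(440/49)w + 880/49) + (0)
Last nonzero remainder: -(440/49)w + 880/49. Dividing through by -440/49 gives the monic gcd w - 2.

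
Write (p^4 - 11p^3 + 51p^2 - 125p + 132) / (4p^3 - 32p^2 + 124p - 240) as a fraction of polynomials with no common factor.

(p^3 - 7p^2 + 23p - 33)/(4p^2 - 16p + 60)

Repeated division with remainder:
  p^4 - 11p^3 + 51p^2 - 125p + 132 = ((1/4)p - 3/4)(4p^3 - 32p^2 + 124p - 240) + (-4p^2 + 28p - 48)
  4p^3 - 32p^2 + 124p - 240 = (-p + 1)(-4p^2 + 28p - 48) + (48p - 192)
  -4p^2 + 28p - 48 = (-(1/12)p + 1/4)(48p - 192) + (0)
Last nonzero remainder: 48p - 192. Dividing through by 48 gives the monic gcd p - 4.
Cancel p - 4 from numerator and denominator to get the reduced form.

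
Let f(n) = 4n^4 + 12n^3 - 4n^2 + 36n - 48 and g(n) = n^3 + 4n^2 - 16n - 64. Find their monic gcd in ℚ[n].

n + 4

By polynomial division,
  4n^4 + 12n^3 - 4n^2 + 36n - 48 = (4n - 4)(n^3 + 4n^2 - 16n - 64) + (76n^2 + 228n - 304)
  n^3 + 4n^2 - 16n - 64 = ((1/76)n + 1/76)(76n^2 + 228n - 304) + (-15n - 60)
  76n^2 + 228n - 304 = (-(76/15)n + 76/15)(-15n - 60) + (0)
Last nonzero remainder: -15n - 60. Dividing through by -15 gives the monic gcd n + 4.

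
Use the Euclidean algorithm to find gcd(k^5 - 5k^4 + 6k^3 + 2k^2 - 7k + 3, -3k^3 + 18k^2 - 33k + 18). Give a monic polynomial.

k^2 - 4k + 3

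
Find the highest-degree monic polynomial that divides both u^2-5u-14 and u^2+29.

1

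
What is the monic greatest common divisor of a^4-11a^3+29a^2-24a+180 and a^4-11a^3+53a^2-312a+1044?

Euclidean algorithm in ℚ[a]:
  a^4-11a^3+29a^2-24a+180 = (a^4-11a^3+53a^2-312a+1044) + (-24a^2+288a-864)
  a^4-11a^3+53a^2-312a+1044 = (-(1/24)a^2-(1/24)a-29/24)(-24a^2+288a-864) + (0)
Last nonzero remainder: -24a^2+288a-864. Dividing through by -24 gives the monic gcd a^2-12a+36.

a^2-12a+36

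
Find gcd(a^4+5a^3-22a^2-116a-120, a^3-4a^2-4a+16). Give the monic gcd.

a+2

Repeated division with remainder:
  a^4+5a^3-22a^2-116a-120 = (a+9)(a^3-4a^2-4a+16) + (18a^2-96a-264)
  a^3-4a^2-4a+16 = ((1/18)a+2/27)(18a^2-96a-264) + ((160/9)a+320/9)
  18a^2-96a-264 = ((81/80)a-297/40)((160/9)a+320/9) + (0)
Last nonzero remainder: (160/9)a+320/9. Dividing through by 160/9 gives the monic gcd a+2.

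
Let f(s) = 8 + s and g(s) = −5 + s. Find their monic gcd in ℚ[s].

1

By polynomial division,
  s + 8 = (s − 5) + (13)
  s − 5 = ((1/13)s − 5/13)(13) + (0)
The last nonzero remainder is the constant 13, so the polynomials are coprime and gcd = 1.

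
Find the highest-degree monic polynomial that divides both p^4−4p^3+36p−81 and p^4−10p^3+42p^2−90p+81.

Euclidean algorithm in ℚ[p]:
  p^4−4p^3+36p−81 = (p^4−10p^3+42p^2−90p+81) + (6p^3−42p^2+126p−162)
  p^4−10p^3+42p^2−90p+81 = ((1/6)p−1/2)(6p^3−42p^2+126p−162) + (0)
Last nonzero remainder: 6p^3−42p^2+126p−162. Dividing through by 6 gives the monic gcd p^3−7p^2+21p−27.

p^3−7p^2+21p−27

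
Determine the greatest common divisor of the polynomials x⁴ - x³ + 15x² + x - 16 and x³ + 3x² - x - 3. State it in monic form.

x² - 1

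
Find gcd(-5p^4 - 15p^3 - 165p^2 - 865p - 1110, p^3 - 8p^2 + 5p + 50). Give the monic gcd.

Euclidean algorithm in ℚ[p]:
  -5p^4 - 15p^3 - 165p^2 - 865p - 1110 = (-5p - 55)(p^3 - 8p^2 + 5p + 50) + (-580p^2 - 340p + 1640)
  p^3 - 8p^2 + 5p + 50 = (-(1/580)p + 249/16820)(-580p^2 - 340p + 1640) + ((10816/841)p + 21632/841)
  -580p^2 - 340p + 1640 = (-(121945/2704)p + 172405/2704)((10816/841)p + 21632/841) + (0)
Last nonzero remainder: (10816/841)p + 21632/841. Dividing through by 10816/841 gives the monic gcd p + 2.

p + 2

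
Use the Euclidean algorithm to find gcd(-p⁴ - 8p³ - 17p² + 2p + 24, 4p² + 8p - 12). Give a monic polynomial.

p² + 2p - 3

Repeated division with remainder:
  -p⁴ - 8p³ - 17p² + 2p + 24 = (-(1/4)p² - (3/2)p - 2)(4p² + 8p - 12) + (0)
Last nonzero remainder: 4p² + 8p - 12. Dividing through by 4 gives the monic gcd p² + 2p - 3.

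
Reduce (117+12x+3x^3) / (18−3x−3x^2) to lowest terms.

(−13+3x−x^2)/(−2+x)

By polynomial division,
  3x^3+12x+117 = (−x+1)(−3x^2−3x+18) + (33x+99)
  −3x^2−3x+18 = (−(1/11)x+2/11)(33x+99) + (0)
Last nonzero remainder: 33x+99. Dividing through by 33 gives the monic gcd x+3.
Cancel x+3 from numerator and denominator to get the reduced form.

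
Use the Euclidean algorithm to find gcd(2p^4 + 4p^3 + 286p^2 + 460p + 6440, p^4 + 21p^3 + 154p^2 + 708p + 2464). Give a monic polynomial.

Apply the Euclidean algorithm:
  2p^4 + 4p^3 + 286p^2 + 460p + 6440 = (2)(p^4 + 21p^3 + 154p^2 + 708p + 2464) + (-38p^3 - 22p^2 - 956p + 1512)
  p^4 + 21p^3 + 154p^2 + 708p + 2464 = (-(1/38)p - 194/361)(-38p^3 - 22p^2 - 956p + 1512) + ((42244/361)p^2 + (84488/361)p + 1182832/361)
  -38p^3 - 22p^2 - 956p + 1512 = (-(6859/21122)p + 9747/21122)((42244/361)p^2 + (84488/361)p + 1182832/361) + (0)
Last nonzero remainder: (42244/361)p^2 + (84488/361)p + 1182832/361. Dividing through by 42244/361 gives the monic gcd p^2 + 2p + 28.

p^2 + 2p + 28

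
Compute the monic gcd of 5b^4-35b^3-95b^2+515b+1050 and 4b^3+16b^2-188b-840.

By polynomial division,
  5b^4-35b^3-95b^2+515b+1050 = ((5/4)b-55/4)(4b^3+16b^2-188b-840) + (360b^2-1020b-10500)
  4b^3+16b^2-188b-840 = ((1/90)b+41/540)(360b^2-1020b-10500) + ((55/9)b-385/9)
  360b^2-1020b-10500 = ((648/11)b+2700/11)((55/9)b-385/9) + (0)
Last nonzero remainder: (55/9)b-385/9. Dividing through by 55/9 gives the monic gcd b-7.

b-7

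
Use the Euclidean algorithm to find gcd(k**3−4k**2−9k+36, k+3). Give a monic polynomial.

k+3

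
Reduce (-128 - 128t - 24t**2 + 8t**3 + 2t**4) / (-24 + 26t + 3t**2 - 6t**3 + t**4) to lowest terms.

(16 + 12t + 2t**2)/(3 - 4t + t**2)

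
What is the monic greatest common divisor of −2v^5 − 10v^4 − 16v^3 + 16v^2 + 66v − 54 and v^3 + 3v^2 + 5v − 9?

v^3 + 3v^2 + 5v − 9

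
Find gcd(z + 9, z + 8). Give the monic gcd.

Euclidean algorithm in ℚ[z]:
  z + 9 = (z + 8) + (1)
  z + 8 = (z + 8)(1) + (0)
The last nonzero remainder is the constant 1, so the polynomials are coprime and gcd = 1.

1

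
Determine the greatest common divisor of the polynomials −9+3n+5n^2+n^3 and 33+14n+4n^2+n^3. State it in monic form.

Repeated division with remainder:
  n^3+5n^2+3n−9 = (n^3+4n^2+14n+33) + (n^2−11n−42)
  n^3+4n^2+14n+33 = (n+15)(n^2−11n−42) + (221n+663)
  n^2−11n−42 = ((1/221)n−14/221)(221n+663) + (0)
Last nonzero remainder: 221n+663. Dividing through by 221 gives the monic gcd n+3.

3+n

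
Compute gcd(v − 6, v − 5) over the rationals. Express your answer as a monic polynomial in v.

1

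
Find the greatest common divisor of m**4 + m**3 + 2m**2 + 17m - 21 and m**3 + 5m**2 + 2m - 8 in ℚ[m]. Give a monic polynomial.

Euclidean algorithm in ℚ[m]:
  m**4 + m**3 + 2m**2 + 17m - 21 = (m - 4)(m**3 + 5m**2 + 2m - 8) + (20m**2 + 33m - 53)
  m**3 + 5m**2 + 2m - 8 = ((1/20)m + 67/400)(20m**2 + 33m - 53) + (-(351/400)m + 351/400)
  20m**2 + 33m - 53 = (-(8000/351)m - 21200/351)(-(351/400)m + 351/400) + (0)
Last nonzero remainder: -(351/400)m + 351/400. Dividing through by -351/400 gives the monic gcd m - 1.

m - 1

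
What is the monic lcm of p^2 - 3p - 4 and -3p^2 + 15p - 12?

p^3 - 4p^2 - p + 4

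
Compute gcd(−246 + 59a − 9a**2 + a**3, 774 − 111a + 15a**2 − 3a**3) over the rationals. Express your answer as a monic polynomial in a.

Apply the Euclidean algorithm:
  a**3 − 9a**2 + 59a − 246 = (−1/3)(−3a**3 + 15a**2 − 111a + 774) + (−4a**2 + 22a + 12)
  −3a**3 + 15a**2 − 111a + 774 = ((3/4)a + 3/8)(−4a**2 + 22a + 12) + (−(513/4)a + 1539/2)
  −4a**2 + 22a + 12 = ((16/513)a + 8/513)(−(513/4)a + 1539/2) + (0)
Last nonzero remainder: −(513/4)a + 1539/2. Dividing through by −513/4 gives the monic gcd a − 6.

−6 + a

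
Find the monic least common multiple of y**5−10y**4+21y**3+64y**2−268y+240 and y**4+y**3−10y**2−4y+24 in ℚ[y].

Repeated division with remainder:
  y**5−10y**4+21y**3+64y**2−268y+240 = (y−11)(y**4+y**3−10y**2−4y+24) + (42y**3−42y**2−336y+504)
  y**4+y**3−10y**2−4y+24 = ((1/42)y+1/21)(42y**3−42y**2−336y+504) + (0)
Last nonzero remainder: 42y**3−42y**2−336y+504. Dividing through by 42 gives the monic gcd y**3−y**2−8y+12.
Then lcm(f, g) = f·g / gcd(f, g); expanding and making the result monic gives the answer.

y**6−8y**5+y**4+106y**3−140y**2−296y+480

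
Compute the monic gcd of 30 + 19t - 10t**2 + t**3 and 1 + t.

1 + t

Repeated division with remainder:
  t**3 - 10t**2 + 19t + 30 = (t**2 - 11t + 30)(t + 1) + (0)
The last nonzero remainder t + 1 is already monic.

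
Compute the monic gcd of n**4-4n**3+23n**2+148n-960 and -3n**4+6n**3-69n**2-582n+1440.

n**3+23n+240

Repeated division with remainder:
  n**4-4n**3+23n**2+148n-960 = (-1/3)(-3n**4+6n**3-69n**2-582n+1440) + (-2n**3-46n-480)
  -3n**4+6n**3-69n**2-582n+1440 = ((3/2)n-3)(-2n**3-46n-480) + (0)
Last nonzero remainder: -2n**3-46n-480. Dividing through by -2 gives the monic gcd n**3+23n+240.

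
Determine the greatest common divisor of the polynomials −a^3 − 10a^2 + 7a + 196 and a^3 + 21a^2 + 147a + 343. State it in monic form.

a^2 + 14a + 49

Apply the Euclidean algorithm:
  −a^3 − 10a^2 + 7a + 196 = (−1)(a^3 + 21a^2 + 147a + 343) + (11a^2 + 154a + 539)
  a^3 + 21a^2 + 147a + 343 = ((1/11)a + 7/11)(11a^2 + 154a + 539) + (0)
Last nonzero remainder: 11a^2 + 154a + 539. Dividing through by 11 gives the monic gcd a^2 + 14a + 49.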